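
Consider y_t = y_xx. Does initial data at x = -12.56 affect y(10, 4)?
Yes, for any finite x. The heat equation has infinite propagation speed, so all initial data affects all points at any t > 0.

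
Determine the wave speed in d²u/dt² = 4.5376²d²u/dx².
Speed = 4.5376. Information travels along characteristics x = x₀ ± 4.5376t.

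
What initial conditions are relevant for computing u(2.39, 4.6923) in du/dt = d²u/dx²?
The entire real line. The heat equation has infinite propagation speed: any initial disturbance instantly affects all points (though exponentially small far away).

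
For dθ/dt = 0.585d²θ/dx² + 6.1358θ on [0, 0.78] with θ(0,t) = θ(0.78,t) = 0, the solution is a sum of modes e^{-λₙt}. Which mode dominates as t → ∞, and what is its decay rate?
Eigenvalues: λₙ = 0.585n²π²/0.78² - 6.1358.
First three modes:
  n=1: λ₁ = 0.585π²/0.78² - 6.1358 ≈ 3.354
  n=2: λ₂ = 2.34π²/0.78² - 6.1358 ≈ 31.824
  n=3: λ₃ = 5.265π²/0.78² - 6.1358 ≈ 79.274
Since 0.585π²/0.78² ≈ 9.49 > 6.1358, all λₙ > 0.
The n=1 mode decays slowest → dominates as t → ∞.
Asymptotic: θ ~ c₁ sin(πx/0.78) e^{-λ₁t} with decay rate λ₁ ≈ 3.354.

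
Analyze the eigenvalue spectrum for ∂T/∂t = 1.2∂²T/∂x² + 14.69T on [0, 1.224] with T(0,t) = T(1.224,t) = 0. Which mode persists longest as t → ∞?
Eigenvalues: λₙ = 1.2n²π²/1.224² - 14.69.
First three modes:
  n=1: λ₁ = 1.2π²/1.224² - 14.69 ≈ -6.785
  n=2: λ₂ = 4.8π²/1.224² - 14.69 ≈ 16.931
  n=3: λ₃ = 10.8π²/1.224² - 14.69 ≈ 56.458
Since 1.2π²/1.224² ≈ 7.905 < 14.69, λ₁ < 0.
The n=1 mode grows fastest (−λₙ is largest for n=1) → dominates.
Asymptotic: T ~ c₁ sin(πx/1.224) e^{6.785t} (exponential growth at rate −λ₁ ≈ 6.785).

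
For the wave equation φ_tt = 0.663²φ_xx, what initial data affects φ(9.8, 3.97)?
Domain of dependence: [7.16789, 12.43211]. Signals travel at speed 0.663, so data within |x - 9.8| ≤ 0.663·3.97 = 2.63211 can reach the point.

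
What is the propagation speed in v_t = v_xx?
Infinite. The heat equation is parabolic, not hyperbolic, so disturbances propagate instantly.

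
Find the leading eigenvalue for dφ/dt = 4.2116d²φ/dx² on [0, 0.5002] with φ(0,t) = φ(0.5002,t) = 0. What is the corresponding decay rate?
Eigenvalues: λₙ = 4.2116n²π²/0.5002².
First three modes:
  n=1: λ₁ = 4.2116π²/0.5002² ≈ 166.134
  n=2: λ₂ = 16.8464π²/0.5002² ≈ 664.537 (4× faster decay)
  n=3: λ₃ = 37.9044π²/0.5002² ≈ 1495.209 (9× faster decay)
As t → ∞, higher modes decay exponentially faster. The n=1 mode dominates: φ ~ c₁ sin(πx/0.5002) e^{-λ₁t}.
Decay rate: λ₁ = 4.2116π²/0.5002² ≈ 166.134.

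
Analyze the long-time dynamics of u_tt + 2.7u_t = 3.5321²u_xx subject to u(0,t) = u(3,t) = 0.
Long-time behavior: u → 0. Damping (γ=2.7) dissipates energy; oscillations decay exponentially.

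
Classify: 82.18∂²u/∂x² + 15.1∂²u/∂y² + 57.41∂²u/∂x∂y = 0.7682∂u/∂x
Rewriting in standard form: 82.18∂²u/∂x² + 57.41∂²u/∂x∂y + 15.1∂²u/∂y² - 0.7682∂u/∂x = 0. Elliptic (discriminant = -1667.7639).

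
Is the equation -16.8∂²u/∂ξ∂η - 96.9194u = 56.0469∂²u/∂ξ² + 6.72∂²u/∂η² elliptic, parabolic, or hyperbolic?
Rewriting in standard form: -56.0469∂²u/∂ξ² - 16.8∂²u/∂ξ∂η - 6.72∂²u/∂η² - 96.9194u = 0. Computing B² - 4AC with A = -56.0469, B = -16.8, C = -6.72: discriminant = -1224.300672 (negative). Answer: elliptic.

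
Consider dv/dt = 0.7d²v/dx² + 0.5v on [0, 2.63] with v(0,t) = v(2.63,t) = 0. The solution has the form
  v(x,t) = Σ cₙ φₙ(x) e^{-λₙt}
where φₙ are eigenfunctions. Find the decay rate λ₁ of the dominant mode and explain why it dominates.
Eigenvalues: λₙ = 0.7n²π²/2.63² - 0.5.
First three modes:
  n=1: λ₁ = 0.7π²/2.63² - 0.5 ≈ 0.499
  n=2: λ₂ = 2.8π²/2.63² - 0.5 ≈ 3.495
  n=3: λ₃ = 6.3π²/2.63² - 0.5 ≈ 8.489
Since 0.7π²/2.63² ≈ 0.999 > 0.5, all λₙ > 0.
The n=1 mode decays slowest → dominates as t → ∞.
Asymptotic: v ~ c₁ sin(πx/2.63) e^{-λ₁t} with decay rate λ₁ ≈ 0.499.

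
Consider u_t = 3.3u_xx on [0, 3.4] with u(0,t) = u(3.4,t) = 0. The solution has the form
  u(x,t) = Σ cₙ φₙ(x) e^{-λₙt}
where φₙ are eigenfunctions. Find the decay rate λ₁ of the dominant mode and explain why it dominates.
Eigenvalues: λₙ = 3.3n²π²/3.4².
First three modes:
  n=1: λ₁ = 3.3π²/3.4² ≈ 2.817
  n=2: λ₂ = 13.2π²/3.4² ≈ 11.27 (4× faster decay)
  n=3: λ₃ = 29.7π²/3.4² ≈ 25.357 (9× faster decay)
As t → ∞, higher modes decay exponentially faster. The n=1 mode dominates: u ~ c₁ sin(πx/3.4) e^{-λ₁t}.
Decay rate: λ₁ = 3.3π²/3.4² ≈ 2.817.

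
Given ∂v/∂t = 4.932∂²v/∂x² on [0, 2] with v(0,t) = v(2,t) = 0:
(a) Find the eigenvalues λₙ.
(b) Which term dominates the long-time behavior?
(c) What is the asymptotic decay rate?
Eigenvalues: λₙ = 4.932n²π²/2².
First three modes:
  n=1: λ₁ = 4.932π²/2² ≈ 12.169
  n=2: λ₂ = 19.728π²/2² ≈ 48.677 (4× faster decay)
  n=3: λ₃ = 44.388π²/2² ≈ 109.523 (9× faster decay)
As t → ∞, higher modes decay exponentially faster. The n=1 mode dominates: v ~ c₁ sin(πx/2) e^{-λ₁t}.
Decay rate: λ₁ = 4.932π²/2² ≈ 12.169.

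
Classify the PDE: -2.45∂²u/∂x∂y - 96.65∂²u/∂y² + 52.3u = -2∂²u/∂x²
Rewriting in standard form: 2∂²u/∂x² - 2.45∂²u/∂x∂y - 96.65∂²u/∂y² + 52.3u = 0. A = 2, B = -2.45, C = -96.65. Discriminant B² - 4AC = 779.2025. Since 779.2025 > 0, hyperbolic.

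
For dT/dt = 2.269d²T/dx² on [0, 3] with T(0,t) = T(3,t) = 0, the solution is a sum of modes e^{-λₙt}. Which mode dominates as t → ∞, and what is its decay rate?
Eigenvalues: λₙ = 2.269n²π²/3².
First three modes:
  n=1: λ₁ = 2.269π²/3² ≈ 2.488
  n=2: λ₂ = 9.076π²/3² ≈ 9.953 (4× faster decay)
  n=3: λ₃ = 20.421π²/3² ≈ 22.394 (9× faster decay)
As t → ∞, higher modes decay exponentially faster. The n=1 mode dominates: T ~ c₁ sin(πx/3) e^{-λ₁t}.
Decay rate: λ₁ = 2.269π²/3² ≈ 2.488.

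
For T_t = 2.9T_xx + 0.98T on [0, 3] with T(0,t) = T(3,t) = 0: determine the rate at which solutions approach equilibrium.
Eigenvalues: λₙ = 2.9n²π²/3² - 0.98.
First three modes:
  n=1: λ₁ = 2.9π²/3² - 0.98 ≈ 2.2
  n=2: λ₂ = 11.6π²/3² - 0.98 ≈ 11.741
  n=3: λ₃ = 26.1π²/3² - 0.98 ≈ 27.642
Since 2.9π²/3² ≈ 3.18 > 0.98, all λₙ > 0.
The n=1 mode decays slowest → dominates as t → ∞.
Asymptotic: T ~ c₁ sin(πx/3) e^{-λ₁t} with decay rate λ₁ ≈ 2.2.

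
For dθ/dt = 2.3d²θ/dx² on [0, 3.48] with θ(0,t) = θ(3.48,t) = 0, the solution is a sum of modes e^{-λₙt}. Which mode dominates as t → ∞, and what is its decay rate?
Eigenvalues: λₙ = 2.3n²π²/3.48².
First three modes:
  n=1: λ₁ = 2.3π²/3.48² ≈ 1.874
  n=2: λ₂ = 9.2π²/3.48² ≈ 7.498 (4× faster decay)
  n=3: λ₃ = 20.7π²/3.48² ≈ 16.87 (9× faster decay)
As t → ∞, higher modes decay exponentially faster. The n=1 mode dominates: θ ~ c₁ sin(πx/3.48) e^{-λ₁t}.
Decay rate: λ₁ = 2.3π²/3.48² ≈ 1.874.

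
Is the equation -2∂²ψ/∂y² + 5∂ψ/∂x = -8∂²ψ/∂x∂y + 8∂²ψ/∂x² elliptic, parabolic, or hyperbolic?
Rewriting in standard form: -8∂²ψ/∂x² + 8∂²ψ/∂x∂y - 2∂²ψ/∂y² + 5∂ψ/∂x = 0. Computing B² - 4AC with A = -8, B = 8, C = -2: discriminant = 0 (zero). Answer: parabolic.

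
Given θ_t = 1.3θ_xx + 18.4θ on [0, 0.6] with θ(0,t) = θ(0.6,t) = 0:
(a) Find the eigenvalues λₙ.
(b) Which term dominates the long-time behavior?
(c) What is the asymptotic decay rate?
Eigenvalues: λₙ = 1.3n²π²/0.6² - 18.4.
First three modes:
  n=1: λ₁ = 1.3π²/0.6² - 18.4 ≈ 17.24
  n=2: λ₂ = 5.2π²/0.6² - 18.4 ≈ 124.161
  n=3: λ₃ = 11.7π²/0.6² - 18.4 ≈ 302.362
Since 1.3π²/0.6² ≈ 35.64 > 18.4, all λₙ > 0.
The n=1 mode decays slowest → dominates as t → ∞.
Asymptotic: θ ~ c₁ sin(πx/0.6) e^{-λ₁t} with decay rate λ₁ ≈ 17.24.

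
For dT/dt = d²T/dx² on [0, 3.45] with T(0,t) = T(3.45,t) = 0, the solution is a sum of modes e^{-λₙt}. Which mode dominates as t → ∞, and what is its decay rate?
Eigenvalues: λₙ = n²π²/3.45².
First three modes:
  n=1: λ₁ = π²/3.45² ≈ 0.829
  n=2: λ₂ = 4π²/3.45² ≈ 3.317 (4× faster decay)
  n=3: λ₃ = 9π²/3.45² ≈ 7.463 (9× faster decay)
As t → ∞, higher modes decay exponentially faster. The n=1 mode dominates: T ~ c₁ sin(πx/3.45) e^{-λ₁t}.
Decay rate: λ₁ = π²/3.45² ≈ 0.829.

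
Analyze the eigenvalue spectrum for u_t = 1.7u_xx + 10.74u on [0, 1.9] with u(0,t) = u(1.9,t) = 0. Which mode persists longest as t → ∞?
Eigenvalues: λₙ = 1.7n²π²/1.9² - 10.74.
First three modes:
  n=1: λ₁ = 1.7π²/1.9² - 10.74 ≈ -6.092
  n=2: λ₂ = 6.8π²/1.9² - 10.74 ≈ 7.851
  n=3: λ₃ = 15.3π²/1.9² - 10.74 ≈ 31.09
Since 1.7π²/1.9² ≈ 4.648 < 10.74, λ₁ < 0.
The n=1 mode grows fastest (−λₙ is largest for n=1) → dominates.
Asymptotic: u ~ c₁ sin(πx/1.9) e^{6.092t} (exponential growth at rate −λ₁ ≈ 6.092).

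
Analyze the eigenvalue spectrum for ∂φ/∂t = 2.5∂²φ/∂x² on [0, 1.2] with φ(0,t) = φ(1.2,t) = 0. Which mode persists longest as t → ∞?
Eigenvalues: λₙ = 2.5n²π²/1.2².
First three modes:
  n=1: λ₁ = 2.5π²/1.2² ≈ 17.135
  n=2: λ₂ = 10π²/1.2² ≈ 68.539 (4× faster decay)
  n=3: λ₃ = 22.5π²/1.2² ≈ 154.213 (9× faster decay)
As t → ∞, higher modes decay exponentially faster. The n=1 mode dominates: φ ~ c₁ sin(πx/1.2) e^{-λ₁t}.
Decay rate: λ₁ = 2.5π²/1.2² ≈ 17.135.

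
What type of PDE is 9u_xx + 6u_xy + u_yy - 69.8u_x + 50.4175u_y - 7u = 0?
With A = 9, B = 6, C = 1, the discriminant is 0. This is a parabolic PDE.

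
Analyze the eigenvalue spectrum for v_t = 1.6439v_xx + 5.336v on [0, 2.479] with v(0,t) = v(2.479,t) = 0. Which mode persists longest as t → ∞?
Eigenvalues: λₙ = 1.6439n²π²/2.479² - 5.336.
First three modes:
  n=1: λ₁ = 1.6439π²/2.479² - 5.336 ≈ -2.696
  n=2: λ₂ = 6.5756π²/2.479² - 5.336 ≈ 5.224
  n=3: λ₃ = 14.7951π²/2.479² - 5.336 ≈ 18.425
Since 1.6439π²/2.479² ≈ 2.64 < 5.336, λ₁ < 0.
The n=1 mode grows fastest (−λₙ is largest for n=1) → dominates.
Asymptotic: v ~ c₁ sin(πx/2.479) e^{2.696t} (exponential growth at rate −λ₁ ≈ 2.696).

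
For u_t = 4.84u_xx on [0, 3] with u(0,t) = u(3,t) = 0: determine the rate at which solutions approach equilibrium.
Eigenvalues: λₙ = 4.84n²π²/3².
First three modes:
  n=1: λ₁ = 4.84π²/3² ≈ 5.308
  n=2: λ₂ = 19.36π²/3² ≈ 21.231 (4× faster decay)
  n=3: λ₃ = 43.56π²/3² ≈ 47.769 (9× faster decay)
As t → ∞, higher modes decay exponentially faster. The n=1 mode dominates: u ~ c₁ sin(πx/3) e^{-λ₁t}.
Decay rate: λ₁ = 4.84π²/3² ≈ 5.308.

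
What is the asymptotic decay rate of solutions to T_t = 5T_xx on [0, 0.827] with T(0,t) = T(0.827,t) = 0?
Eigenvalues: λₙ = 5n²π²/0.827².
First three modes:
  n=1: λ₁ = 5π²/0.827² ≈ 72.154
  n=2: λ₂ = 20π²/0.827² ≈ 288.615 (4× faster decay)
  n=3: λ₃ = 45π²/0.827² ≈ 649.383 (9× faster decay)
As t → ∞, higher modes decay exponentially faster. The n=1 mode dominates: T ~ c₁ sin(πx/0.827) e^{-λ₁t}.
Decay rate: λ₁ = 5π²/0.827² ≈ 72.154.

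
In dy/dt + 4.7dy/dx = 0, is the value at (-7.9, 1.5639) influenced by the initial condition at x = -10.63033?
No. Only data at x = -15.25033 affects (-7.9, 1.5639). Advection has one-way propagation along characteristics.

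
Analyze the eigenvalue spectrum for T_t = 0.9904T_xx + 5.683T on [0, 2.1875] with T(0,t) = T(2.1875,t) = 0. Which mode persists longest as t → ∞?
Eigenvalues: λₙ = 0.9904n²π²/2.1875² - 5.683.
First three modes:
  n=1: λ₁ = 0.9904π²/2.1875² - 5.683 ≈ -3.64
  n=2: λ₂ = 3.9616π²/2.1875² - 5.683 ≈ 2.488
  n=3: λ₃ = 8.9136π²/2.1875² - 5.683 ≈ 12.702
Since 0.9904π²/2.1875² ≈ 2.043 < 5.683, λ₁ < 0.
The n=1 mode grows fastest (−λₙ is largest for n=1) → dominates.
Asymptotic: T ~ c₁ sin(πx/2.1875) e^{3.64t} (exponential growth at rate −λ₁ ≈ 3.64).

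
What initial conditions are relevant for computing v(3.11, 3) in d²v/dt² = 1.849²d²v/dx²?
Domain of dependence: [-2.437, 8.657]. Signals travel at speed 1.849, so data within |x - 3.11| ≤ 1.849·3 = 5.547 can reach the point.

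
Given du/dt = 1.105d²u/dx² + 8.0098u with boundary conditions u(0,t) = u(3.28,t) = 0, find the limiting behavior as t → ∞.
u grows unboundedly. Reaction dominates diffusion (r=8.0098 > κπ²/L²≈1.01); solution grows exponentially.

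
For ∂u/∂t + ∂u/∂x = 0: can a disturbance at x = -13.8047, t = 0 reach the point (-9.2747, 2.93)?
No. Only data at x = -12.2047 affects (-9.2747, 2.93). Advection has one-way propagation along characteristics.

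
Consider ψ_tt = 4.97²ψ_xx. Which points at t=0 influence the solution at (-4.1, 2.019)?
Domain of dependence: [-14.13443, 5.93443]. Signals travel at speed 4.97, so data within |x - -4.1| ≤ 4.97·2.019 = 10.03443 can reach the point.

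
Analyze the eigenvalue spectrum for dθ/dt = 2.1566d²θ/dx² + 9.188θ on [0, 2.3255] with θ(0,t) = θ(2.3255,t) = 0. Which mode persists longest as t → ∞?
Eigenvalues: λₙ = 2.1566n²π²/2.3255² - 9.188.
First three modes:
  n=1: λ₁ = 2.1566π²/2.3255² - 9.188 ≈ -5.252
  n=2: λ₂ = 8.6264π²/2.3255² - 9.188 ≈ 6.555
  n=3: λ₃ = 19.4094π²/2.3255² - 9.188 ≈ 26.234
Since 2.1566π²/2.3255² ≈ 3.936 < 9.188, λ₁ < 0.
The n=1 mode grows fastest (−λₙ is largest for n=1) → dominates.
Asymptotic: θ ~ c₁ sin(πx/2.3255) e^{5.252t} (exponential growth at rate −λ₁ ≈ 5.252).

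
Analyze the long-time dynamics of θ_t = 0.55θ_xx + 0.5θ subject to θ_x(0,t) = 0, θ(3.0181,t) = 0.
Long-time behavior: θ grows unboundedly. Reaction dominates diffusion (r=0.5 > κπ²/(4L²)≈0.15); solution grows exponentially.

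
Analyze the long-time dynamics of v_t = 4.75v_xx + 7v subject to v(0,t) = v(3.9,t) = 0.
Long-time behavior: v grows unboundedly. Reaction dominates diffusion (r=7 > κπ²/L²≈3.08); solution grows exponentially.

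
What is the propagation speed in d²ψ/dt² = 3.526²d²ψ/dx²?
Speed = 3.526. Information travels along characteristics x = x₀ ± 3.526t.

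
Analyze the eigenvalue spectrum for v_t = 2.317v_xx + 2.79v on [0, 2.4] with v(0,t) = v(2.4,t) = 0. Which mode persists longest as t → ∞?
Eigenvalues: λₙ = 2.317n²π²/2.4² - 2.79.
First three modes:
  n=1: λ₁ = 2.317π²/2.4² - 2.79 ≈ 1.18
  n=2: λ₂ = 9.268π²/2.4² - 2.79 ≈ 13.09
  n=3: λ₃ = 20.853π²/2.4² - 2.79 ≈ 32.941
Since 2.317π²/2.4² ≈ 3.97 > 2.79, all λₙ > 0.
The n=1 mode decays slowest → dominates as t → ∞.
Asymptotic: v ~ c₁ sin(πx/2.4) e^{-λ₁t} with decay rate λ₁ ≈ 1.18.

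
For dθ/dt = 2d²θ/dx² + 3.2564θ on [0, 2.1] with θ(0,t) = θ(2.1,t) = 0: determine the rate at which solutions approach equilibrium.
Eigenvalues: λₙ = 2n²π²/2.1² - 3.2564.
First three modes:
  n=1: λ₁ = 2π²/2.1² - 3.2564 ≈ 1.22
  n=2: λ₂ = 8π²/2.1² - 3.2564 ≈ 14.648
  n=3: λ₃ = 18π²/2.1² - 3.2564 ≈ 37.028
Since 2π²/2.1² ≈ 4.476 > 3.2564, all λₙ > 0.
The n=1 mode decays slowest → dominates as t → ∞.
Asymptotic: θ ~ c₁ sin(πx/2.1) e^{-λ₁t} with decay rate λ₁ ≈ 1.22.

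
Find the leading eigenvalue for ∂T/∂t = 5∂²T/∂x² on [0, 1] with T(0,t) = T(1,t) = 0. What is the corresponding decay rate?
Eigenvalues: λₙ = 5n²π².
First three modes:
  n=1: λ₁ = 5π² ≈ 49.348
  n=2: λ₂ = 20π² ≈ 197.392 (4× faster decay)
  n=3: λ₃ = 45π² ≈ 444.132 (9× faster decay)
As t → ∞, higher modes decay exponentially faster. The n=1 mode dominates: T ~ c₁ sin(πx) e^{-λ₁t}.
Decay rate: λ₁ = 5π² ≈ 49.348.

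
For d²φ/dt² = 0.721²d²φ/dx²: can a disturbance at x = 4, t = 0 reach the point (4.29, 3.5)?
Yes. The domain of dependence is [1.7665, 6.8135], and 4 ∈ [1.7665, 6.8135].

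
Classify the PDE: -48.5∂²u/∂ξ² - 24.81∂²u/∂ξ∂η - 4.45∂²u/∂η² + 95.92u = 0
A = -48.5, B = -24.81, C = -4.45. Discriminant B² - 4AC = -247.7639. Since -247.7639 < 0, elliptic.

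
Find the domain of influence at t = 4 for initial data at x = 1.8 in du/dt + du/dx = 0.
At x = 5.8. The characteristic carries data from (1.8, 0) to (5.8, 4).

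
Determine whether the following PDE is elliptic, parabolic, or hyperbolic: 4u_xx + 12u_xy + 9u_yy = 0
Coefficients: A = 4, B = 12, C = 9. B² - 4AC = 0, which is zero, so the equation is parabolic.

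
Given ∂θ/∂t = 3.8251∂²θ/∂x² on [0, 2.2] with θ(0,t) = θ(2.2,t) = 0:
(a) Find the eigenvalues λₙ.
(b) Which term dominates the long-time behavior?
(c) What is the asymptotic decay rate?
Eigenvalues: λₙ = 3.8251n²π²/2.2².
First three modes:
  n=1: λ₁ = 3.8251π²/2.2² ≈ 7.8
  n=2: λ₂ = 15.3004π²/2.2² ≈ 31.2 (4× faster decay)
  n=3: λ₃ = 34.4259π²/2.2² ≈ 70.2 (9× faster decay)
As t → ∞, higher modes decay exponentially faster. The n=1 mode dominates: θ ~ c₁ sin(πx/2.2) e^{-λ₁t}.
Decay rate: λ₁ = 3.8251π²/2.2² ≈ 7.8.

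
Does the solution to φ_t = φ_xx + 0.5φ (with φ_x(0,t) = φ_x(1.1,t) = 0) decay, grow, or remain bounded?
φ grows unboundedly. With Neumann BCs the constant mode has diffusion eigenvalue 0, so any r > 0 makes it grow like e^(0.5t); solution grows exponentially.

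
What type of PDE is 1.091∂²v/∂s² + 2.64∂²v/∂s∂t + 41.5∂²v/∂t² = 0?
With A = 1.091, B = 2.64, C = 41.5, the discriminant is -174.1364. This is an elliptic PDE.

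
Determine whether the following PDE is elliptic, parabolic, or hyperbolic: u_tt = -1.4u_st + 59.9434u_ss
Rewriting in standard form: -59.9434u_ss + 1.4u_st + u_tt = 0. Coefficients: A = -59.9434, B = 1.4, C = 1. B² - 4AC = 241.7336, which is positive, so the equation is hyperbolic.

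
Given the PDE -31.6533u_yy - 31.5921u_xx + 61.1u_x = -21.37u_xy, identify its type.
Rewriting in standard form: -31.5921u_xx + 21.37u_xy - 31.6533u_yy + 61.1u_x = 0. The second-order coefficients are A = -31.5921, B = 21.37, C = -31.6533. Since B² - 4AC = -3543.29997572 < 0, this is an elliptic PDE.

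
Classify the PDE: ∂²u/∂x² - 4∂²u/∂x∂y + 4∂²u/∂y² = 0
A = 1, B = -4, C = 4. Discriminant B² - 4AC = 0. Since 0 = 0, parabolic.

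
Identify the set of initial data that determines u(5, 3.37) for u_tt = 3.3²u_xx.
Domain of dependence: [-6.121, 16.121]. Signals travel at speed 3.3, so data within |x - 5| ≤ 3.3·3.37 = 11.121 can reach the point.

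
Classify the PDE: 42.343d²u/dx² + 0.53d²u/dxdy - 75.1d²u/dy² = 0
A = 42.343, B = 0.53, C = -75.1. Discriminant B² - 4AC = 12720.1181. Since 12720.1181 > 0, hyperbolic.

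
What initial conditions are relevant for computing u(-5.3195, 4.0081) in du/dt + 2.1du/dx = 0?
A single point: x = -13.73651. The characteristic through (-5.3195, 4.0081) is x - 2.1t = const, so x = -5.3195 - 2.1·4.0081 = -13.73651.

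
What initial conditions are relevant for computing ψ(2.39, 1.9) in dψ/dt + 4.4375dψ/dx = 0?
A single point: x = -6.04125. The characteristic through (2.39, 1.9) is x - 4.4375t = const, so x = 2.39 - 4.4375·1.9 = -6.04125.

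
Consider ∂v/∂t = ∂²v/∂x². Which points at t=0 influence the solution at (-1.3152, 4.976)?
The entire real line. The heat equation has infinite propagation speed: any initial disturbance instantly affects all points (though exponentially small far away).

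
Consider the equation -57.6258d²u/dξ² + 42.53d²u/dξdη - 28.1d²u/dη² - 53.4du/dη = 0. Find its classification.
Elliptic. (A = -57.6258, B = 42.53, C = -28.1 gives B² - 4AC = -4668.33902.)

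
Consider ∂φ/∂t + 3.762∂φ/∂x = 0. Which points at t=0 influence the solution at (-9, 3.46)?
A single point: x = -22.01652. The characteristic through (-9, 3.46) is x - 3.762t = const, so x = -9 - 3.762·3.46 = -22.01652.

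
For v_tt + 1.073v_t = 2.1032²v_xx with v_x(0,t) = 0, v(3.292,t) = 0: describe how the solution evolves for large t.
v → 0. Damping (γ=1.073) dissipates energy; oscillations decay exponentially.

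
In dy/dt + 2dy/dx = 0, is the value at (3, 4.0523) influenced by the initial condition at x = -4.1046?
No. Only data at x = -5.1046 affects (3, 4.0523). Advection has one-way propagation along characteristics.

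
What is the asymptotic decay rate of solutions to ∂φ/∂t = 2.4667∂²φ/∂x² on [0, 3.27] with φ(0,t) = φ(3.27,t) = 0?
Eigenvalues: λₙ = 2.4667n²π²/3.27².
First three modes:
  n=1: λ₁ = 2.4667π²/3.27² ≈ 2.277
  n=2: λ₂ = 9.8668π²/3.27² ≈ 9.107 (4× faster decay)
  n=3: λ₃ = 22.2003π²/3.27² ≈ 20.491 (9× faster decay)
As t → ∞, higher modes decay exponentially faster. The n=1 mode dominates: φ ~ c₁ sin(πx/3.27) e^{-λ₁t}.
Decay rate: λ₁ = 2.4667π²/3.27² ≈ 2.277.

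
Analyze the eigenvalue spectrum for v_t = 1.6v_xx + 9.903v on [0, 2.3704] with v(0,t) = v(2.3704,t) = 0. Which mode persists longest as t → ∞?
Eigenvalues: λₙ = 1.6n²π²/2.3704² - 9.903.
First three modes:
  n=1: λ₁ = 1.6π²/2.3704² - 9.903 ≈ -7.093
  n=2: λ₂ = 6.4π²/2.3704² - 9.903 ≈ 1.339
  n=3: λ₃ = 14.4π²/2.3704² - 9.903 ≈ 15.391
Since 1.6π²/2.3704² ≈ 2.81 < 9.903, λ₁ < 0.
The n=1 mode grows fastest (−λₙ is largest for n=1) → dominates.
Asymptotic: v ~ c₁ sin(πx/2.3704) e^{7.093t} (exponential growth at rate −λ₁ ≈ 7.093).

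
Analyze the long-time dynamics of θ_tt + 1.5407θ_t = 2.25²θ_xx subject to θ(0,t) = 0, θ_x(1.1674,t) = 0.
Long-time behavior: θ → 0. Damping (γ=1.5407) dissipates energy; oscillations decay exponentially.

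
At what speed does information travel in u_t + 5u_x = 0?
Speed = 5. Information travels along x - 5t = const (rightward).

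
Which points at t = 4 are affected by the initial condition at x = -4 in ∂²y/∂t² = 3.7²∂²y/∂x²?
Domain of influence: [-18.8, 10.8]. Data at x = -4 spreads outward at speed 3.7.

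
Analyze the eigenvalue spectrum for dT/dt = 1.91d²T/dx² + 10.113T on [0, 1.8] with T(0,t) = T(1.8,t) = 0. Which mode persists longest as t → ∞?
Eigenvalues: λₙ = 1.91n²π²/1.8² - 10.113.
First three modes:
  n=1: λ₁ = 1.91π²/1.8² - 10.113 ≈ -4.295
  n=2: λ₂ = 7.64π²/1.8² - 10.113 ≈ 13.16
  n=3: λ₃ = 17.19π²/1.8² - 10.113 ≈ 42.251
Since 1.91π²/1.8² ≈ 5.818 < 10.113, λ₁ < 0.
The n=1 mode grows fastest (−λₙ is largest for n=1) → dominates.
Asymptotic: T ~ c₁ sin(πx/1.8) e^{4.295t} (exponential growth at rate −λ₁ ≈ 4.295).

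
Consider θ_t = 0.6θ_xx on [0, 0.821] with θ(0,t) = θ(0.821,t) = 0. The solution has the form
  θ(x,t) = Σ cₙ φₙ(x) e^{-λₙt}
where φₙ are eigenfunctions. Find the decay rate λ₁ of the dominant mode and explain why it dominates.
Eigenvalues: λₙ = 0.6n²π²/0.821².
First three modes:
  n=1: λ₁ = 0.6π²/0.821² ≈ 8.785
  n=2: λ₂ = 2.4π²/0.821² ≈ 35.142 (4× faster decay)
  n=3: λ₃ = 5.4π²/0.821² ≈ 79.069 (9× faster decay)
As t → ∞, higher modes decay exponentially faster. The n=1 mode dominates: θ ~ c₁ sin(πx/0.821) e^{-λ₁t}.
Decay rate: λ₁ = 0.6π²/0.821² ≈ 8.785.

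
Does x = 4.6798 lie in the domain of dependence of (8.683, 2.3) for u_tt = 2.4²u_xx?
Yes. The domain of dependence is [3.163, 14.203], and 4.6798 ∈ [3.163, 14.203].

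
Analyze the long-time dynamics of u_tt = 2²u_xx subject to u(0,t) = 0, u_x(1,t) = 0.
Long-time behavior: u oscillates (no decay). Energy is conserved; the solution oscillates indefinitely as standing waves.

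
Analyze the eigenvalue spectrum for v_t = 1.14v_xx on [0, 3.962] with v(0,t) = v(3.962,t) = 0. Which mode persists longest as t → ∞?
Eigenvalues: λₙ = 1.14n²π²/3.962².
First three modes:
  n=1: λ₁ = 1.14π²/3.962² ≈ 0.717
  n=2: λ₂ = 4.56π²/3.962² ≈ 2.867 (4× faster decay)
  n=3: λ₃ = 10.26π²/3.962² ≈ 6.451 (9× faster decay)
As t → ∞, higher modes decay exponentially faster. The n=1 mode dominates: v ~ c₁ sin(πx/3.962) e^{-λ₁t}.
Decay rate: λ₁ = 1.14π²/3.962² ≈ 0.717.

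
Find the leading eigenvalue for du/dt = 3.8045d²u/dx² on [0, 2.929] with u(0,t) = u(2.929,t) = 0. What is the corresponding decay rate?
Eigenvalues: λₙ = 3.8045n²π²/2.929².
First three modes:
  n=1: λ₁ = 3.8045π²/2.929² ≈ 4.377
  n=2: λ₂ = 15.218π²/2.929² ≈ 17.507 (4× faster decay)
  n=3: λ₃ = 34.2405π²/2.929² ≈ 39.391 (9× faster decay)
As t → ∞, higher modes decay exponentially faster. The n=1 mode dominates: u ~ c₁ sin(πx/2.929) e^{-λ₁t}.
Decay rate: λ₁ = 3.8045π²/2.929² ≈ 4.377.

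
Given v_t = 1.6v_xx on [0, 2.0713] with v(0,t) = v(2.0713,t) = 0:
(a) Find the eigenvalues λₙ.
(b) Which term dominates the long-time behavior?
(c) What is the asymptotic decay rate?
Eigenvalues: λₙ = 1.6n²π²/2.0713².
First three modes:
  n=1: λ₁ = 1.6π²/2.0713² ≈ 3.681
  n=2: λ₂ = 6.4π²/2.0713² ≈ 14.723 (4× faster decay)
  n=3: λ₃ = 14.4π²/2.0713² ≈ 33.127 (9× faster decay)
As t → ∞, higher modes decay exponentially faster. The n=1 mode dominates: v ~ c₁ sin(πx/2.0713) e^{-λ₁t}.
Decay rate: λ₁ = 1.6π²/2.0713² ≈ 3.681.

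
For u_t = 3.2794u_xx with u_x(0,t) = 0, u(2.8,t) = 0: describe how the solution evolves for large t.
u → 0. Heat escapes through the Dirichlet boundary.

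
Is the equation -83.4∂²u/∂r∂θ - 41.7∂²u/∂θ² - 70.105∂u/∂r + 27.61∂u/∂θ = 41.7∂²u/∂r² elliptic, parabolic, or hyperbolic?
Rewriting in standard form: -41.7∂²u/∂r² - 83.4∂²u/∂r∂θ - 41.7∂²u/∂θ² - 70.105∂u/∂r + 27.61∂u/∂θ = 0. Computing B² - 4AC with A = -41.7, B = -83.4, C = -41.7: discriminant = 0 (zero). Answer: parabolic.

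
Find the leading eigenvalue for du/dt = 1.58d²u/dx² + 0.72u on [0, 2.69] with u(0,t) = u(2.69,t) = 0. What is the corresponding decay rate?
Eigenvalues: λₙ = 1.58n²π²/2.69² - 0.72.
First three modes:
  n=1: λ₁ = 1.58π²/2.69² - 0.72 ≈ 1.435
  n=2: λ₂ = 6.32π²/2.69² - 0.72 ≈ 7.9
  n=3: λ₃ = 14.22π²/2.69² - 0.72 ≈ 18.675
Since 1.58π²/2.69² ≈ 2.155 > 0.72, all λₙ > 0.
The n=1 mode decays slowest → dominates as t → ∞.
Asymptotic: u ~ c₁ sin(πx/2.69) e^{-λ₁t} with decay rate λ₁ ≈ 1.435.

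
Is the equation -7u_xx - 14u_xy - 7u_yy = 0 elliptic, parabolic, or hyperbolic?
Computing B² - 4AC with A = -7, B = -14, C = -7: discriminant = 0 (zero). Answer: parabolic.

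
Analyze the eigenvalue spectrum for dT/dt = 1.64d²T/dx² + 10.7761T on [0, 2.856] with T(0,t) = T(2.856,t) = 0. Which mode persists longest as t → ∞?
Eigenvalues: λₙ = 1.64n²π²/2.856² - 10.7761.
First three modes:
  n=1: λ₁ = 1.64π²/2.856² - 10.7761 ≈ -8.792
  n=2: λ₂ = 6.56π²/2.856² - 10.7761 ≈ -2.839
  n=3: λ₃ = 14.76π²/2.856² - 10.7761 ≈ 7.083
Since 1.64π²/2.856² ≈ 1.984 < 10.7761, λ₁ < 0.
The n=1 mode grows fastest (−λₙ is largest for n=1) → dominates.
Asymptotic: T ~ c₁ sin(πx/2.856) e^{8.792t} (exponential growth at rate −λ₁ ≈ 8.792).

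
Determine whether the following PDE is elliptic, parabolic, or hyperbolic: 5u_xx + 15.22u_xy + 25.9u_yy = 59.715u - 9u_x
Rewriting in standard form: 5u_xx + 15.22u_xy + 25.9u_yy + 9u_x - 59.715u = 0. Coefficients: A = 5, B = 15.22, C = 25.9. B² - 4AC = -286.3516, which is negative, so the equation is elliptic.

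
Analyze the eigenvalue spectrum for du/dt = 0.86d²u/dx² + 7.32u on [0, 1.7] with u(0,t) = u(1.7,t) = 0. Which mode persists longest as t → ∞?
Eigenvalues: λₙ = 0.86n²π²/1.7² - 7.32.
First three modes:
  n=1: λ₁ = 0.86π²/1.7² - 7.32 ≈ -4.383
  n=2: λ₂ = 3.44π²/1.7² - 7.32 ≈ 4.428
  n=3: λ₃ = 7.74π²/1.7² - 7.32 ≈ 19.113
Since 0.86π²/1.7² ≈ 2.937 < 7.32, λ₁ < 0.
The n=1 mode grows fastest (−λₙ is largest for n=1) → dominates.
Asymptotic: u ~ c₁ sin(πx/1.7) e^{4.383t} (exponential growth at rate −λ₁ ≈ 4.383).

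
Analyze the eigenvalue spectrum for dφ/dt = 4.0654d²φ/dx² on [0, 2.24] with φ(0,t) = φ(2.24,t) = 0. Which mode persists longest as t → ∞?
Eigenvalues: λₙ = 4.0654n²π²/2.24².
First three modes:
  n=1: λ₁ = 4.0654π²/2.24² ≈ 7.997
  n=2: λ₂ = 16.2616π²/2.24² ≈ 31.987 (4× faster decay)
  n=3: λ₃ = 36.5886π²/2.24² ≈ 71.97 (9× faster decay)
As t → ∞, higher modes decay exponentially faster. The n=1 mode dominates: φ ~ c₁ sin(πx/2.24) e^{-λ₁t}.
Decay rate: λ₁ = 4.0654π²/2.24² ≈ 7.997.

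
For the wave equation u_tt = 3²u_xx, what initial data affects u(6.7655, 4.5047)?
Domain of dependence: [-6.7486, 20.2796]. Signals travel at speed 3, so data within |x - 6.7655| ≤ 3·4.5047 = 13.5141 can reach the point.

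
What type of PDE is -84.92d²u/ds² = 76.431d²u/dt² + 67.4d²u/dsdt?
Rewriting in standard form: -84.92d²u/ds² - 67.4d²u/dsdt - 76.431d²u/dt² = 0. With A = -84.92, B = -67.4, C = -76.431, the discriminant is -21419.32208. This is an elliptic PDE.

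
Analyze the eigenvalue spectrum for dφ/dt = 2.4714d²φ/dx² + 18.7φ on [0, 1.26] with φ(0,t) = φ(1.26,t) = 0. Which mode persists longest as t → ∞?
Eigenvalues: λₙ = 2.4714n²π²/1.26² - 18.7.
First three modes:
  n=1: λ₁ = 2.4714π²/1.26² - 18.7 ≈ -3.336
  n=2: λ₂ = 9.8856π²/1.26² - 18.7 ≈ 42.756
  n=3: λ₃ = 22.2426π²/1.26² - 18.7 ≈ 119.575
Since 2.4714π²/1.26² ≈ 15.364 < 18.7, λ₁ < 0.
The n=1 mode grows fastest (−λₙ is largest for n=1) → dominates.
Asymptotic: φ ~ c₁ sin(πx/1.26) e^{3.336t} (exponential growth at rate −λ₁ ≈ 3.336).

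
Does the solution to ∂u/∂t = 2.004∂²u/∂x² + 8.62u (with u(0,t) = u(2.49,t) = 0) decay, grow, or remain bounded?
u grows unboundedly. Reaction dominates diffusion (r=8.62 > κπ²/L²≈3.19); solution grows exponentially.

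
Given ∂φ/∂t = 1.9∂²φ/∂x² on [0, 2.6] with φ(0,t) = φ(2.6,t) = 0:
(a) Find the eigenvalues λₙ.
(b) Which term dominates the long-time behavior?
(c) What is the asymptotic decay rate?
Eigenvalues: λₙ = 1.9n²π²/2.6².
First three modes:
  n=1: λ₁ = 1.9π²/2.6² ≈ 2.774
  n=2: λ₂ = 7.6π²/2.6² ≈ 11.096 (4× faster decay)
  n=3: λ₃ = 17.1π²/2.6² ≈ 24.966 (9× faster decay)
As t → ∞, higher modes decay exponentially faster. The n=1 mode dominates: φ ~ c₁ sin(πx/2.6) e^{-λ₁t}.
Decay rate: λ₁ = 1.9π²/2.6² ≈ 2.774.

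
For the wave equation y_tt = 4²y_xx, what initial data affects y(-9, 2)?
Domain of dependence: [-17, -1]. Signals travel at speed 4, so data within |x - -9| ≤ 4·2 = 8 can reach the point.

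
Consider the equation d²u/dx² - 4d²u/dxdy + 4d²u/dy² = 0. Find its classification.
Parabolic. (A = 1, B = -4, C = 4 gives B² - 4AC = 0.)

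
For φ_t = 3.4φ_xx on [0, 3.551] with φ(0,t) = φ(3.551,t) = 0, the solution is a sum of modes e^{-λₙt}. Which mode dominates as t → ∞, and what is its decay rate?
Eigenvalues: λₙ = 3.4n²π²/3.551².
First three modes:
  n=1: λ₁ = 3.4π²/3.551² ≈ 2.661
  n=2: λ₂ = 13.6π²/3.551² ≈ 10.645 (4× faster decay)
  n=3: λ₃ = 30.6π²/3.551² ≈ 23.951 (9× faster decay)
As t → ∞, higher modes decay exponentially faster. The n=1 mode dominates: φ ~ c₁ sin(πx/3.551) e^{-λ₁t}.
Decay rate: λ₁ = 3.4π²/3.551² ≈ 2.661.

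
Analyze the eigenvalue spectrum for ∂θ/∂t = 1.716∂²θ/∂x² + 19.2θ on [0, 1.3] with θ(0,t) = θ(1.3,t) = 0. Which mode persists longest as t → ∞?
Eigenvalues: λₙ = 1.716n²π²/1.3² - 19.2.
First three modes:
  n=1: λ₁ = 1.716π²/1.3² - 19.2 ≈ -9.179
  n=2: λ₂ = 6.864π²/1.3² - 19.2 ≈ 20.886
  n=3: λ₃ = 15.444π²/1.3² - 19.2 ≈ 70.993
Since 1.716π²/1.3² ≈ 10.021 < 19.2, λ₁ < 0.
The n=1 mode grows fastest (−λₙ is largest for n=1) → dominates.
Asymptotic: θ ~ c₁ sin(πx/1.3) e^{9.179t} (exponential growth at rate −λ₁ ≈ 9.179).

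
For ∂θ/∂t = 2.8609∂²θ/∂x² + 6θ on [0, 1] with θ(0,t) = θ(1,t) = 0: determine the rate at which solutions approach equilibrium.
Eigenvalues: λₙ = 2.8609n²π²/1² - 6.
First three modes:
  n=1: λ₁ = 2.8609π² - 6 ≈ 22.236
  n=2: λ₂ = 11.4436π² - 6 ≈ 106.944
  n=3: λ₃ = 25.7481π² - 6 ≈ 248.124
Since 2.8609π² ≈ 28.236 > 6, all λₙ > 0.
The n=1 mode decays slowest → dominates as t → ∞.
Asymptotic: θ ~ c₁ sin(πx/1) e^{-λ₁t} with decay rate λ₁ ≈ 22.236.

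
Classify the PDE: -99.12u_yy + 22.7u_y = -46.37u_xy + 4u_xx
Rewriting in standard form: -4u_xx + 46.37u_xy - 99.12u_yy + 22.7u_y = 0. A = -4, B = 46.37, C = -99.12. Discriminant B² - 4AC = 564.2569. Since 564.2569 > 0, hyperbolic.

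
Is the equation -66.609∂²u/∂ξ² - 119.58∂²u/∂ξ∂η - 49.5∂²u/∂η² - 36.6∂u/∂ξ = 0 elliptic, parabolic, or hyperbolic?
Computing B² - 4AC with A = -66.609, B = -119.58, C = -49.5: discriminant = 1110.7944 (positive). Answer: hyperbolic.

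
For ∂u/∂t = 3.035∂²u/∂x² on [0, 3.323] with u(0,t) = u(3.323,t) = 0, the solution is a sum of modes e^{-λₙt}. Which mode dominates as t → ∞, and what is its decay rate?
Eigenvalues: λₙ = 3.035n²π²/3.323².
First three modes:
  n=1: λ₁ = 3.035π²/3.323² ≈ 2.713
  n=2: λ₂ = 12.14π²/3.323² ≈ 10.851 (4× faster decay)
  n=3: λ₃ = 27.315π²/3.323² ≈ 24.414 (9× faster decay)
As t → ∞, higher modes decay exponentially faster. The n=1 mode dominates: u ~ c₁ sin(πx/3.323) e^{-λ₁t}.
Decay rate: λ₁ = 3.035π²/3.323² ≈ 2.713.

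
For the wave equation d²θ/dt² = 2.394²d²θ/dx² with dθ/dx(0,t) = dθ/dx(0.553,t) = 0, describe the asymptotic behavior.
θ oscillates about a mean that drifts linearly in t (generically unbounded; no decay). There is no damping, so the nonconstant modes persist as standing waves (energy conserved, no decay). But with Neumann conditions at both ends the constant mode has eigenvalue 0: the spatial mean M(t) of θ satisfies M'' = 0, so M(t) = M(0) + M'(0)·t. Unless the initial velocity has zero mean (∫θ_t(x,0)dx = 0), the solution grows linearly in t (unbounded, though not exponentially); if it does have zero mean, the solution stays bounded and simply oscillates.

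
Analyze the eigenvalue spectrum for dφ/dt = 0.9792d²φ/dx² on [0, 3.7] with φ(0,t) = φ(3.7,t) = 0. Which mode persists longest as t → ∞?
Eigenvalues: λₙ = 0.9792n²π²/3.7².
First three modes:
  n=1: λ₁ = 0.9792π²/3.7² ≈ 0.706
  n=2: λ₂ = 3.9168π²/3.7² ≈ 2.824 (4× faster decay)
  n=3: λ₃ = 8.8128π²/3.7² ≈ 6.353 (9× faster decay)
As t → ∞, higher modes decay exponentially faster. The n=1 mode dominates: φ ~ c₁ sin(πx/3.7) e^{-λ₁t}.
Decay rate: λ₁ = 0.9792π²/3.7² ≈ 0.706.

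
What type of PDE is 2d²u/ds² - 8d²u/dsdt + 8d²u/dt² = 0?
With A = 2, B = -8, C = 8, the discriminant is 0. This is a parabolic PDE.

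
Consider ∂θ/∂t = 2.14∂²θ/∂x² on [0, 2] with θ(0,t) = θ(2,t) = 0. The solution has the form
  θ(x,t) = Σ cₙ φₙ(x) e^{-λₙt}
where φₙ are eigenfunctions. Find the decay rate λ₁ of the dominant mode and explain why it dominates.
Eigenvalues: λₙ = 2.14n²π²/2².
First three modes:
  n=1: λ₁ = 2.14π²/2² ≈ 5.28
  n=2: λ₂ = 8.56π²/2² ≈ 21.121 (4× faster decay)
  n=3: λ₃ = 19.26π²/2² ≈ 47.522 (9× faster decay)
As t → ∞, higher modes decay exponentially faster. The n=1 mode dominates: θ ~ c₁ sin(πx/2) e^{-λ₁t}.
Decay rate: λ₁ = 2.14π²/2² ≈ 5.28.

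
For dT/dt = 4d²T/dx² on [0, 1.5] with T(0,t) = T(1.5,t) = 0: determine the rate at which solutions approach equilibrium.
Eigenvalues: λₙ = 4n²π²/1.5².
First three modes:
  n=1: λ₁ = 4π²/1.5² ≈ 17.546
  n=2: λ₂ = 16π²/1.5² ≈ 70.184 (4× faster decay)
  n=3: λ₃ = 36π²/1.5² ≈ 157.914 (9× faster decay)
As t → ∞, higher modes decay exponentially faster. The n=1 mode dominates: T ~ c₁ sin(πx/1.5) e^{-λ₁t}.
Decay rate: λ₁ = 4π²/1.5² ≈ 17.546.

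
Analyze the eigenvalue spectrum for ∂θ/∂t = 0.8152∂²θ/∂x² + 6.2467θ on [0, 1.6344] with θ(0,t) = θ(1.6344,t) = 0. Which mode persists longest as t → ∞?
Eigenvalues: λₙ = 0.8152n²π²/1.6344² - 6.2467.
First three modes:
  n=1: λ₁ = 0.8152π²/1.6344² - 6.2467 ≈ -3.235
  n=2: λ₂ = 3.2608π²/1.6344² - 6.2467 ≈ 5.801
  n=3: λ₃ = 7.3368π²/1.6344² - 6.2467 ≈ 20.861
Since 0.8152π²/1.6344² ≈ 3.012 < 6.2467, λ₁ < 0.
The n=1 mode grows fastest (−λₙ is largest for n=1) → dominates.
Asymptotic: θ ~ c₁ sin(πx/1.6344) e^{3.235t} (exponential growth at rate −λ₁ ≈ 3.235).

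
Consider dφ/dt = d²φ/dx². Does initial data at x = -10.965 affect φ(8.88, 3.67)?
Yes, for any finite x. The heat equation has infinite propagation speed, so all initial data affects all points at any t > 0.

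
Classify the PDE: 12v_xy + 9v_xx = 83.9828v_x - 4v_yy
Rewriting in standard form: 9v_xx + 12v_xy + 4v_yy - 83.9828v_x = 0. A = 9, B = 12, C = 4. Discriminant B² - 4AC = 0. Since 0 = 0, parabolic.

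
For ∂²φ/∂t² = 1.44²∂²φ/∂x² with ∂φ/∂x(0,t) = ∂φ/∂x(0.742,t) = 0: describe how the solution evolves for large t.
φ oscillates about a mean that drifts linearly in t (generically unbounded; no decay). There is no damping, so the nonconstant modes persist as standing waves (energy conserved, no decay). But with Neumann conditions at both ends the constant mode has eigenvalue 0: the spatial mean M(t) of φ satisfies M'' = 0, so M(t) = M(0) + M'(0)·t. Unless the initial velocity has zero mean (∫φ_t(x,0)dx = 0), the solution grows linearly in t (unbounded, though not exponentially); if it does have zero mean, the solution stays bounded and simply oscillates.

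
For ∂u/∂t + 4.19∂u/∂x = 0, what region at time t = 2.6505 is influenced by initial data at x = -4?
At x = 7.105595. The characteristic carries data from (-4, 0) to (7.105595, 2.6505).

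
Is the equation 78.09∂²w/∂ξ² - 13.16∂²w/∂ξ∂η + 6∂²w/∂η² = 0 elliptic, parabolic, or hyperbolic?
Computing B² - 4AC with A = 78.09, B = -13.16, C = 6: discriminant = -1700.9744 (negative). Answer: elliptic.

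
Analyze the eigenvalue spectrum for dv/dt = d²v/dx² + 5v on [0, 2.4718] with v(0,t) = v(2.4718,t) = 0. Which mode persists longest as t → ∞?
Eigenvalues: λₙ = n²π²/2.4718² - 5.
First three modes:
  n=1: λ₁ = π²/2.4718² - 5 ≈ -3.385
  n=2: λ₂ = 4π²/2.4718² - 5 ≈ 1.461
  n=3: λ₃ = 9π²/2.4718² - 5 ≈ 9.538
Since π²/2.4718² ≈ 1.615 < 5, λ₁ < 0.
The n=1 mode grows fastest (−λₙ is largest for n=1) → dominates.
Asymptotic: v ~ c₁ sin(πx/2.4718) e^{3.385t} (exponential growth at rate −λ₁ ≈ 3.385).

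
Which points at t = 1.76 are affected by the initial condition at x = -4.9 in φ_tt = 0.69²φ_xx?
Domain of influence: [-6.1144, -3.6856]. Data at x = -4.9 spreads outward at speed 0.69.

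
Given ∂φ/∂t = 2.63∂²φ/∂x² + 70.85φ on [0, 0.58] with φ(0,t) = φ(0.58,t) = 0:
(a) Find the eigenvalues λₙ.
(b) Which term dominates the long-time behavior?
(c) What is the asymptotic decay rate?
Eigenvalues: λₙ = 2.63n²π²/0.58² - 70.85.
First three modes:
  n=1: λ₁ = 2.63π²/0.58² - 70.85 ≈ 6.311
  n=2: λ₂ = 10.52π²/0.58² - 70.85 ≈ 237.795
  n=3: λ₃ = 23.67π²/0.58² - 70.85 ≈ 623.602
Since 2.63π²/0.58² ≈ 77.161 > 70.85, all λₙ > 0.
The n=1 mode decays slowest → dominates as t → ∞.
Asymptotic: φ ~ c₁ sin(πx/0.58) e^{-λ₁t} with decay rate λ₁ ≈ 6.311.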